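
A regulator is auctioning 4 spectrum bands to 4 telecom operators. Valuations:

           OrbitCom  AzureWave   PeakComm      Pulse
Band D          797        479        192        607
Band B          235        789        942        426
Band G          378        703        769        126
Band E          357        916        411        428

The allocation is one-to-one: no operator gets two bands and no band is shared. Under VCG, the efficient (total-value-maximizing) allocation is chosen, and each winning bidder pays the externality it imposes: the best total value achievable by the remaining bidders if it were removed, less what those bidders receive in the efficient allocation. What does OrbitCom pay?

Efficient allocation: OrbitCom→Band D ($797M), AzureWave→Band E ($916M), PeakComm→Band G ($769M), Pulse→Band B ($426M); total welfare W = $2908M.
OrbitCom receives Band D at value $797M, so the others get W − 797 = $2111M.
Without OrbitCom: best allocation of the remaining 3 bidders over all 4 bands is AzureWave→Band E ($916M), PeakComm→Band B ($942M), Pulse→Band D ($607M), total $2465M.
VCG payment = (others' best without OrbitCom) − (others' welfare with OrbitCom) = 2465 − 2111 = $354M.

OrbitCom pays $354M.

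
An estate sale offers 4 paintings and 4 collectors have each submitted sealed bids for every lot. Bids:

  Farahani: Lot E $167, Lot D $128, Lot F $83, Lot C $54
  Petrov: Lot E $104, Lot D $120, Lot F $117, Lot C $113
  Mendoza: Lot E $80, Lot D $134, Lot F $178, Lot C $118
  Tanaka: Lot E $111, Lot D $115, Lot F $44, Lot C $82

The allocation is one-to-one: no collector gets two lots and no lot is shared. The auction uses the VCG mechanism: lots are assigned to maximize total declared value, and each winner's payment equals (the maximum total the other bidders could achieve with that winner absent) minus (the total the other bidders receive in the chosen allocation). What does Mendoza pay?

Efficient allocation: Farahani→Lot E ($167), Petrov→Lot C ($113), Mendoza→Lot F ($178), Tanaka→Lot D ($115); total welfare W = $573.
Mendoza receives Lot F at value $178, so the others get W − 178 = $395.
Without Mendoza: best allocation of the remaining 3 bidders over all 4 lots is Farahani→Lot E ($167), Petrov→Lot F ($117), Tanaka→Lot D ($115), total $399.
VCG payment = (others' best without Mendoza) − (others' welfare with Mendoza) = 399 − 395 = $4.

Mendoza pays $4.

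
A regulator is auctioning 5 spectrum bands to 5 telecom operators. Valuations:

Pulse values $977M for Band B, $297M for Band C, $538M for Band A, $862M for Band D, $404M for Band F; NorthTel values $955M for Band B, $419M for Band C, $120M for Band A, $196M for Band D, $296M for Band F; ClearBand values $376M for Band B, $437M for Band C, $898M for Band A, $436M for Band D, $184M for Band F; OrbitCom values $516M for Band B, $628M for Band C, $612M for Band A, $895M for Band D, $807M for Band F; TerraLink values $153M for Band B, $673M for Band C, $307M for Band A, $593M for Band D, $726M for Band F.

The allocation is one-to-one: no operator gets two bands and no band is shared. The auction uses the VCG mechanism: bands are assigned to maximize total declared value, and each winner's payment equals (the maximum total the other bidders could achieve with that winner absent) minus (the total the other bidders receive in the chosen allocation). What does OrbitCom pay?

Efficient allocation: Pulse→Band D ($862M), NorthTel→Band B ($955M), ClearBand→Band A ($898M), OrbitCom→Band F ($807M), TerraLink→Band C ($673M); total welfare W = $4195M.
OrbitCom receives Band F at value $807M, so the others get W − 807 = $3388M.
Without OrbitCom: best allocation of the remaining 4 bidders over all 5 bands is Pulse→Band D ($862M), NorthTel→Band B ($955M), ClearBand→Band A ($898M), TerraLink→Band F ($726M), total $3441M.
VCG payment = (others' best without OrbitCom) − (others' welfare with OrbitCom) = 3441 − 3388 = $53M.

OrbitCom pays $53M.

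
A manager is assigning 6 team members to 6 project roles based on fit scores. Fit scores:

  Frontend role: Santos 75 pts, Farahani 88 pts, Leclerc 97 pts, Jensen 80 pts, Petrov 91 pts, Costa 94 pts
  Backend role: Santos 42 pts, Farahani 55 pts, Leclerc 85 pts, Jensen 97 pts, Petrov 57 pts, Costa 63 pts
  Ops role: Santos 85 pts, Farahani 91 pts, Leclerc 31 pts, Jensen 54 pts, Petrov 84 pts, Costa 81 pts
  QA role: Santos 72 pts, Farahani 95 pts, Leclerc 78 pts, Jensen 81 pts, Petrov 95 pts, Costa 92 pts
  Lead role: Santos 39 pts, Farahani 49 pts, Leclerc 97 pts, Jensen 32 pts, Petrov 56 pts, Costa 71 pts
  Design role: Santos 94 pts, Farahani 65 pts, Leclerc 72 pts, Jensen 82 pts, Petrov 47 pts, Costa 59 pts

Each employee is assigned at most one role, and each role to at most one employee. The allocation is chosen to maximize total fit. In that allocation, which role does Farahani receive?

Optimal: Santos→Design role (94 pts), Farahani→Ops role (91 pts), Leclerc→Lead role (97 pts), Jensen→Backend role (97 pts), Petrov→QA role (95 pts), Costa→Frontend role (94 pts) — total 94+91+97+97+95+94 = 568 pts.
Next-best assignment: Santos→Design role, Farahani→Ops role, Leclerc→Lead role, Jensen→Backend role, Petrov→Frontend role, Costa→QA role = 562 pts.
Checked against all permutations: 568 pts is optimal.
Farahani's own top role is QA role (95 pts), but forcing Farahani→QA role and reassigning the rest optimally gives only 561 pts — worse by 7.

Farahani receives Ops role.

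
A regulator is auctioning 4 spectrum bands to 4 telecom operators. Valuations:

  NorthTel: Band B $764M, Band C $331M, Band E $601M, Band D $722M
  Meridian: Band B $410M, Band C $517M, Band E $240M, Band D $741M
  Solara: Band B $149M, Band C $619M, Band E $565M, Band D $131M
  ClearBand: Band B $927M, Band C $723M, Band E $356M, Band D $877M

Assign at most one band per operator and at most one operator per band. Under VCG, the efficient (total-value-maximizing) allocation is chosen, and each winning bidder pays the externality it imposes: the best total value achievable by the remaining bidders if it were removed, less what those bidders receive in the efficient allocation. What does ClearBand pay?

Efficient allocation: NorthTel→Band E ($601M), Meridian→Band D ($741M), Solara→Band C ($619M), ClearBand→Band B ($927M); total welfare W = $2888M.
ClearBand receives Band B at value $927M, so the others get W − 927 = $1961M.
Without ClearBand: best allocation of the remaining 3 bidders over all 4 bands is NorthTel→Band B ($764M), Meridian→Band D ($741M), Solara→Band C ($619M), total $2124M.
VCG payment = (others' best without ClearBand) − (others' welfare with ClearBand) = 2124 − 1961 = $163M.

ClearBand pays $163M.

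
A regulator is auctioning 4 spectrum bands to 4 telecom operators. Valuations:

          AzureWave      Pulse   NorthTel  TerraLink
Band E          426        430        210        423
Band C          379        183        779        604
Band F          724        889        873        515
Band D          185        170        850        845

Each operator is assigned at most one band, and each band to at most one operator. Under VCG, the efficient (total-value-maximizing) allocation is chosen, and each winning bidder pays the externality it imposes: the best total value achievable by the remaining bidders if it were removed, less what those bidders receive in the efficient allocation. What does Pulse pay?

Efficient allocation: AzureWave→Band E ($426M), Pulse→Band F ($889M), NorthTel→Band C ($779M), TerraLink→Band D ($845M); total welfare W = $2939M.
Pulse receives Band F at value $889M, so the others get W − 889 = $2050M.
Without Pulse: best allocation of the remaining 3 bidders over all 4 bands is AzureWave→Band F ($724M), NorthTel→Band C ($779M), TerraLink→Band D ($845M), total $2348M.
VCG payment = (others' best without Pulse) − (others' welfare with Pulse) = 2348 − 2050 = $298M.

Pulse pays $298M.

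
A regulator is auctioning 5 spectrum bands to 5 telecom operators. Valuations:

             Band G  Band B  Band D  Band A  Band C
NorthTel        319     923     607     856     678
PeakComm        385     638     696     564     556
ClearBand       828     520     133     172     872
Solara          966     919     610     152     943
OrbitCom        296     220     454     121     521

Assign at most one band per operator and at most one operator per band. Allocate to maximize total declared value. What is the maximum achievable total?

Optimal: NorthTel→Band A ($856M), PeakComm→Band D ($696M), ClearBand→Band G ($828M), Solara→Band B ($919M), OrbitCom→Band C ($521M) — total 856+696+828+919+521 = $3820M.
Column-greedy (each band in turn goes to its best remaining operator) gives $3278M, worse by 542.
Every other assignment is strictly worse.

Maximum total: $3820M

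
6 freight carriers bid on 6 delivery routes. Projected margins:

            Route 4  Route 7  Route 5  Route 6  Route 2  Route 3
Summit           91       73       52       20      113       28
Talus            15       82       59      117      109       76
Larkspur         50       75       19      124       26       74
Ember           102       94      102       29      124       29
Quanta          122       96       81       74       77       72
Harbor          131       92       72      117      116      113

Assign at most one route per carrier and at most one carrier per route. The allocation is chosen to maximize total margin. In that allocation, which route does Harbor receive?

Optimal: Summit→Route 2 ($113k), Talus→Route 7 ($82k), Larkspur→Route 6 ($124k), Ember→Route 5 ($102k), Quanta→Route 4 ($122k), Harbor→Route 3 ($113k) — total 113+82+124+102+122+113 = $656k.
Max-entry greedy (repeatedly take the single best remaining cell) gives $603k, worse by 53.
Harbor's own top route is Route 4 ($131k), but forcing Harbor→Route 4 and reassigning the rest optimally gives only $642k — worse by 14.

Harbor receives Route 3.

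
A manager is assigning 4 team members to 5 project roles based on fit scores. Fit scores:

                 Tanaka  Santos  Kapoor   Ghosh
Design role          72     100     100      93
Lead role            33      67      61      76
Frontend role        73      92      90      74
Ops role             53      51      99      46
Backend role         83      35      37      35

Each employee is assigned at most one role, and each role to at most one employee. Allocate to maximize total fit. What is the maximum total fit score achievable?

Max total: 367 pts

This is the linear assignment problem.
Optimal: Tanaka→Backend role (83 pts), Santos→Frontend role (92 pts), Kapoor→Ops role (99 pts), Ghosh→Design role (93 pts) — total 83+92+99+93 = 367 pts.
Column-greedy (each role in turn goes to its best remaining employee) gives 319 pts, worse by 48.
Next-best assignment: Tanaka→Backend role, Santos→Design role, Kapoor→Ops role, Ghosh→Lead role = 358 pts.
Swapping Santos↔Kapoor (Santos→Ops role 51 pts, Kapoor→Frontend role 90 pts) loses 50.
Every other assignment is strictly worse.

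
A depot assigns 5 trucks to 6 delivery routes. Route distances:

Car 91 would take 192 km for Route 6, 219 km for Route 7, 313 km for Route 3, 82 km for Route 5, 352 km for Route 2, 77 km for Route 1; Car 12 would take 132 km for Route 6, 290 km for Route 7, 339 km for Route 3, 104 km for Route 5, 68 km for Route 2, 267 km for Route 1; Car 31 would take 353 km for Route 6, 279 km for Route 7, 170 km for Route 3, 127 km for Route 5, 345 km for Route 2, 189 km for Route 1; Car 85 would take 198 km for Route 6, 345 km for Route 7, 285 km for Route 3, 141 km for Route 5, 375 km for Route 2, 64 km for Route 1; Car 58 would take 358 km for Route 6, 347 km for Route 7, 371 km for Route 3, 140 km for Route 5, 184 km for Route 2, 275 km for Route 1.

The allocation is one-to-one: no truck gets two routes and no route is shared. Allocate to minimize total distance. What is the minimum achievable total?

Minimum total: 632 km

Treat this as an assignment problem: match each truck to one route.
Optimal: Car 91→Route 5 (82 km), Car 12→Route 6 (132 km), Car 31→Route 3 (170 km), Car 85→Route 1 (64 km), Car 58→Route 2 (184 km) — total 82+132+170+64+184 = 632 km.
Row-greedy (each truck in turn takes its cheapest remaining route) gives 817 km, worse by 185.
Next-best assignment: Car 91→Route 6, Car 12→Route 2, Car 31→Route 3, Car 85→Route 1, Car 58→Route 5 = 634 km.
Every other assignment is strictly worse.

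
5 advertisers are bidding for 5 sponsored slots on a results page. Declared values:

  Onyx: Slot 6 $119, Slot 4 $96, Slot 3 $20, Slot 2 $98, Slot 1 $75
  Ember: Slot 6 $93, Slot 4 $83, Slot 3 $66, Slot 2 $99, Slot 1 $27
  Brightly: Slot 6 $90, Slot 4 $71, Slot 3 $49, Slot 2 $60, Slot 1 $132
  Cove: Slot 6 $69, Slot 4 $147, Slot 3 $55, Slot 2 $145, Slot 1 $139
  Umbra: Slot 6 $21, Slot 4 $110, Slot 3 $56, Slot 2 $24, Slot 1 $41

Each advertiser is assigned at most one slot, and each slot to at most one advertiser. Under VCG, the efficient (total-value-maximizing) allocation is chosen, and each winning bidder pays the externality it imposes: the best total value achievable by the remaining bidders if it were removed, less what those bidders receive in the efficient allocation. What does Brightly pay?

Brightly pays $27.

Efficient allocation: Onyx→Slot 6 ($119), Ember→Slot 3 ($66), Brightly→Slot 1 ($132), Cove→Slot 2 ($145), Umbra→Slot 4 ($110); total welfare W = $572.
Brightly receives Slot 1 at value $132, so the others get W − 132 = $440.
Without Brightly: best allocation of the remaining 4 bidders over all 5 slots is Onyx→Slot 6 ($119), Ember→Slot 2 ($99), Cove→Slot 1 ($139), Umbra→Slot 4 ($110), total $467.
VCG payment = (others' best without Brightly) − (others' welfare with Brightly) = 467 − 440 = $27.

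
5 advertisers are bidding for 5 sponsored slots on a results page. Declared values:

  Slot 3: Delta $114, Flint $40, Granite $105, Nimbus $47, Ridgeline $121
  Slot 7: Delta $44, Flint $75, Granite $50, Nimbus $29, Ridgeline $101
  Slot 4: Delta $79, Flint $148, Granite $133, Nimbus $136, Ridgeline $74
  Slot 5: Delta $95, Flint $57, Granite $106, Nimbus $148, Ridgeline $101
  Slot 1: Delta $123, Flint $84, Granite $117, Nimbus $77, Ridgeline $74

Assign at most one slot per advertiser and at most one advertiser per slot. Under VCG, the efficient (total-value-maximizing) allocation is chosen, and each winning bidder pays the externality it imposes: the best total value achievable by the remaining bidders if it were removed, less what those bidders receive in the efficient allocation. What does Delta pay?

Efficient allocation: Delta→Slot 3 ($114), Flint→Slot 4 ($148), Granite→Slot 1 ($117), Nimbus→Slot 5 ($148), Ridgeline→Slot 7 ($101); total welfare W = $628.
Delta receives Slot 3 at value $114, so the others get W − 114 = $514.
Without Delta: best allocation of the remaining 4 bidders over all 5 slots is Flint→Slot 4 ($148), Granite→Slot 1 ($117), Nimbus→Slot 5 ($148), Ridgeline→Slot 3 ($121), total $534.
VCG payment = (others' best without Delta) − (others' welfare with Delta) = 534 − 514 = $20.

Delta pays $20.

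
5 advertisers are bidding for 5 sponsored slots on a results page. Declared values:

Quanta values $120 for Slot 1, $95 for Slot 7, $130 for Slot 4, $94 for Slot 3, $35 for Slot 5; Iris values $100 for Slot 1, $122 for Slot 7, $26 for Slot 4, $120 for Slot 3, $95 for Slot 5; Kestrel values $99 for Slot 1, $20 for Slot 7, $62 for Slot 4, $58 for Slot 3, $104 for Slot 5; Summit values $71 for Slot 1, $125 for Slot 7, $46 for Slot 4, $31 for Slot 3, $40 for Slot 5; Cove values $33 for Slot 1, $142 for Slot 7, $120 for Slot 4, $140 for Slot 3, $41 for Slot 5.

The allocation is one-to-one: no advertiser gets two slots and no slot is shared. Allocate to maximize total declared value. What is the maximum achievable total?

Maximum total: $599

This is the linear assignment problem.
Optimal: Quanta→Slot 4 ($130), Iris→Slot 1 ($100), Kestrel→Slot 5 ($104), Summit→Slot 7 ($125), Cove→Slot 3 ($140) — total 130+100+104+125+140 = $599.
Every other assignment is strictly worse.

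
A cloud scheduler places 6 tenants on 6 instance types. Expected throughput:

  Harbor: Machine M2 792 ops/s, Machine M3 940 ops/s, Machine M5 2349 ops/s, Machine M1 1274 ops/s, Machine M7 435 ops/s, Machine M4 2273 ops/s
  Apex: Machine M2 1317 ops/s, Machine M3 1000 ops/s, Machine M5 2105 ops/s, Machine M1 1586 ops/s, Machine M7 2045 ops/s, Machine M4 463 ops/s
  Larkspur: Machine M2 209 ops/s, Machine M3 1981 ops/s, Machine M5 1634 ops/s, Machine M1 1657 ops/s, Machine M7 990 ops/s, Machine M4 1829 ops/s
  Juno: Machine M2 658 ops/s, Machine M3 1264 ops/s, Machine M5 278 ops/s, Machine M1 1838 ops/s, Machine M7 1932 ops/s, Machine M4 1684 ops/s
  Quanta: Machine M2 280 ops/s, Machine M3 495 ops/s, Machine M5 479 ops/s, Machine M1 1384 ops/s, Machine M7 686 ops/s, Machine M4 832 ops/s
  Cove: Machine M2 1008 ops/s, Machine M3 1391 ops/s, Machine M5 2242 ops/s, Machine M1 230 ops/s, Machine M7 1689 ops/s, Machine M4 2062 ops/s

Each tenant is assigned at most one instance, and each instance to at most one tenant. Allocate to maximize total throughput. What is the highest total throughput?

Maximum total: 11129 ops/s

Optimal: Harbor→Machine M4 (2273 ops/s), Apex→Machine M2 (1317 ops/s), Larkspur→Machine M3 (1981 ops/s), Juno→Machine M7 (1932 ops/s), Quanta→Machine M1 (1384 ops/s), Cove→Machine M5 (2242 ops/s) — total 2273+1317+1981+1932+1384+2242 = 11129 ops/s.
Max-entry greedy (repeatedly take the single best remaining cell) gives 10555 ops/s, worse by 574.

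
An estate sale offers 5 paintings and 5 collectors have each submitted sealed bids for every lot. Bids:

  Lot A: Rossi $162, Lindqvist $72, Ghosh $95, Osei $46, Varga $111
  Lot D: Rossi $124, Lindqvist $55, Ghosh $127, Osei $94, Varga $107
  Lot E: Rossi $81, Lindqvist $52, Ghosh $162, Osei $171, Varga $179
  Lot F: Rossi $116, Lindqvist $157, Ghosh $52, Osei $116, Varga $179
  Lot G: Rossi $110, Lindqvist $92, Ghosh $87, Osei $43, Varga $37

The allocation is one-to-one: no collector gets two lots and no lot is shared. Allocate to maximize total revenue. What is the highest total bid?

Optimal: Rossi→Lot A ($162), Lindqvist→Lot G ($92), Ghosh→Lot D ($127), Osei→Lot E ($171), Varga→Lot F ($179) — total 162+92+127+171+179 = $731.
Max-entry greedy (repeatedly take the single best remaining cell) gives $668, worse by 63.
No other one-to-one assignment exceeds $731.

Max total: $731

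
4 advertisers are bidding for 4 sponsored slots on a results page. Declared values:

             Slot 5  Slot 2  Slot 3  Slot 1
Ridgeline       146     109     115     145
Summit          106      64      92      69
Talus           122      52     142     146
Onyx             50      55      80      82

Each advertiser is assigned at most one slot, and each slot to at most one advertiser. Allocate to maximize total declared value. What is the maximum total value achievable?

Max total: $448

This is a one-to-one assignment (maximum-weight bipartite matching).
Optimal: Ridgeline→Slot 1 ($145), Summit→Slot 5 ($106), Talus→Slot 3 ($142), Onyx→Slot 2 ($55) — total 145+106+142+55 = $448.
Column-greedy (each slot in turn goes to its best remaining advertiser) gives $434, worse by 14.
Checked against all permutations: $448 is optimal.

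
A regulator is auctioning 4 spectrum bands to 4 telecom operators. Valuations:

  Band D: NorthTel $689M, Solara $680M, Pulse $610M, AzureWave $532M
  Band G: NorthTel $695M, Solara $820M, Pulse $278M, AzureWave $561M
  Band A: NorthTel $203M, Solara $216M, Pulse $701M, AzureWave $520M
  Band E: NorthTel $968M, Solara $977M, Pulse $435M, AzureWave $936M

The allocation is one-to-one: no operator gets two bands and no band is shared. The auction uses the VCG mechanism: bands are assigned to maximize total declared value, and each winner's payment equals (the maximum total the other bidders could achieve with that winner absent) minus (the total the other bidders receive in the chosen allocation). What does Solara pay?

Efficient allocation: NorthTel→Band D ($689M), Solara→Band G ($820M), Pulse→Band A ($701M), AzureWave→Band E ($936M); total welfare W = $3146M.
Solara receives Band G at value $820M, so the others get W − 820 = $2326M.
Without Solara: best allocation of the remaining 3 bidders over all 4 bands is NorthTel→Band G ($695M), Pulse→Band A ($701M), AzureWave→Band E ($936M), total $2332M.
VCG payment = (others' best without Solara) − (others' welfare with Solara) = 2332 − 2326 = $6M.

Solara pays $6M.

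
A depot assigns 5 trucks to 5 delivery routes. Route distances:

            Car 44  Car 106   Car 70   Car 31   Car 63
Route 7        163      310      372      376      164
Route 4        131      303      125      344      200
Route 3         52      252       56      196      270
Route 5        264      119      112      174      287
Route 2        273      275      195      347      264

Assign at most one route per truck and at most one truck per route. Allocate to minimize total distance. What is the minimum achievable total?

Min total: 790 km

This is a one-to-one assignment (minimum-cost bipartite matching).
Optimal: Car 44→Route 3 (52 km), Car 106→Route 2 (275 km), Car 70→Route 4 (125 km), Car 31→Route 5 (174 km), Car 63→Route 7 (164 km) — total 52+275+125+174+164 = 790 km.
Min-entry greedy (repeatedly take the single cheapest remaining cell) gives 947 km, worse by 157.
Checked against all permutations: 790 km is optimal.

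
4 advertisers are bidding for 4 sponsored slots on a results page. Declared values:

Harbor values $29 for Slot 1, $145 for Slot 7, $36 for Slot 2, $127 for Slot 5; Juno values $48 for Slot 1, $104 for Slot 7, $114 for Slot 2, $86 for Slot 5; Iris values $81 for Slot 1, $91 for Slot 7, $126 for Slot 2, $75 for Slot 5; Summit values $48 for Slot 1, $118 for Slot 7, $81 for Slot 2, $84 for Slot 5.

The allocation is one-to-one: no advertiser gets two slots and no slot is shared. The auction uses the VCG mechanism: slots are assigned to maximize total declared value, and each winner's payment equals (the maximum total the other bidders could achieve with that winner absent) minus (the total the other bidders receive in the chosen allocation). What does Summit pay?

Summit pays $35.

Efficient allocation: Harbor→Slot 5 ($127), Juno→Slot 2 ($114), Iris→Slot 1 ($81), Summit→Slot 7 ($118); total welfare W = $440.
Summit receives Slot 7 at value $118, so the others get W − 118 = $322.
Without Summit: best allocation of the remaining 3 bidders over all 4 slots is Harbor→Slot 7 ($145), Juno→Slot 5 ($86), Iris→Slot 2 ($126), total $357.
VCG payment = (others' best without Summit) − (others' welfare with Summit) = 357 − 322 = $35.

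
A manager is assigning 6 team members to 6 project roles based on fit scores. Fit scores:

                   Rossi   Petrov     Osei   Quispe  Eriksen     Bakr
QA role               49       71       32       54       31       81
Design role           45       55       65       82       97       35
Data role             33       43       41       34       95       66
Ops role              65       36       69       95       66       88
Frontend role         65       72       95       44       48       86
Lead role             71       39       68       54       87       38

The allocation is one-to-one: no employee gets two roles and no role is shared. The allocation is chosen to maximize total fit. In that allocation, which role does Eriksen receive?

Optimal: Rossi→Lead role (71 pts), Petrov→QA role (71 pts), Osei→Frontend role (95 pts), Quispe→Design role (82 pts), Eriksen→Data role (95 pts), Bakr→Ops role (88 pts) — total 71+71+95+82+95+88 = 502 pts.
Row-greedy (each employee in turn takes its best remaining role) gives 470 pts, worse by 32.
Checked against all permutations: 502 pts is optimal.
Eriksen's own top role is Design role (97 pts), but forcing Eriksen→Design role and reassigning the rest optimally gives only 495 pts — worse by 7.

Eriksen receives Data role.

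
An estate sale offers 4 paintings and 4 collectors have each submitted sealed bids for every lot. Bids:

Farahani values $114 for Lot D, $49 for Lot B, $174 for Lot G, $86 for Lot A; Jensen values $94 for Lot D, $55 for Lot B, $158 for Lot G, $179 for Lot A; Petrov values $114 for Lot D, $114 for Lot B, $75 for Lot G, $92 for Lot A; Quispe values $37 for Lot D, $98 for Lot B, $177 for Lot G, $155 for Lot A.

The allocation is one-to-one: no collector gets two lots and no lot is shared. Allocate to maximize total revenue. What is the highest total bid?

Max total: $584

This is a one-to-one assignment (maximum-weight bipartite matching).
Optimal: Farahani→Lot D ($114), Jensen→Lot A ($179), Petrov→Lot B ($114), Quispe→Lot G ($177) — total 114+179+114+177 = $584.
Row-greedy (each collector in turn takes its best remaining lot) gives $565, worse by 19.
Next-best assignment: Farahani→Lot G, Jensen→Lot A, Petrov→Lot D, Quispe→Lot B = $565.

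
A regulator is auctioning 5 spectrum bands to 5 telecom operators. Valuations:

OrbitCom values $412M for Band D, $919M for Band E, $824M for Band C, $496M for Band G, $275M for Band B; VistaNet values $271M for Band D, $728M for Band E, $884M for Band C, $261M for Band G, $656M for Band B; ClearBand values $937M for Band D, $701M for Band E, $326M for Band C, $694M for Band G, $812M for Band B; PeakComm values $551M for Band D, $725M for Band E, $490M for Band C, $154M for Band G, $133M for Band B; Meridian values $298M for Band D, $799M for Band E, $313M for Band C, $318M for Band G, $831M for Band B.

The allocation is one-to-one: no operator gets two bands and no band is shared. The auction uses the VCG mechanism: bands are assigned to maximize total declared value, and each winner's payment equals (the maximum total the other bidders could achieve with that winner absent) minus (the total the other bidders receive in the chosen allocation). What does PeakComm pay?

Efficient allocation: OrbitCom→Band E ($919M), VistaNet→Band C ($884M), ClearBand→Band G ($694M), PeakComm→Band D ($551M), Meridian→Band B ($831M); total welfare W = $3879M.
PeakComm receives Band D at value $551M, so the others get W − 551 = $3328M.
Without PeakComm: best allocation of the remaining 4 bidders over all 5 bands is OrbitCom→Band E ($919M), VistaNet→Band C ($884M), ClearBand→Band D ($937M), Meridian→Band B ($831M), total $3571M.
VCG payment = (others' best without PeakComm) − (others' welfare with PeakComm) = 3571 − 3328 = $243M.

PeakComm pays $243M.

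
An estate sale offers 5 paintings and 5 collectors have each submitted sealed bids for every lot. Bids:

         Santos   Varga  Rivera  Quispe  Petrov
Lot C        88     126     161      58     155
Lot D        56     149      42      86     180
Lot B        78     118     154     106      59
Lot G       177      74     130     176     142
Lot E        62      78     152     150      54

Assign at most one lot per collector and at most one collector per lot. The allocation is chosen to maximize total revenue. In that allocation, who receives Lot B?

Rivera receives Lot B.

This is a one-to-one assignment (maximum-weight bipartite matching).
Optimal: Santos→Lot G ($177), Varga→Lot C ($126), Rivera→Lot B ($154), Quispe→Lot E ($150), Petrov→Lot D ($180) — total 177+126+154+150+180 = $787.
Max-entry greedy (repeatedly take the single best remaining cell) gives $786, worse by 1.
Checked against all permutations: $787 is optimal.
Rivera's own top lot is Lot C ($161), but forcing Rivera→Lot C and reassigning the rest optimally gives only $786 — worse by 1.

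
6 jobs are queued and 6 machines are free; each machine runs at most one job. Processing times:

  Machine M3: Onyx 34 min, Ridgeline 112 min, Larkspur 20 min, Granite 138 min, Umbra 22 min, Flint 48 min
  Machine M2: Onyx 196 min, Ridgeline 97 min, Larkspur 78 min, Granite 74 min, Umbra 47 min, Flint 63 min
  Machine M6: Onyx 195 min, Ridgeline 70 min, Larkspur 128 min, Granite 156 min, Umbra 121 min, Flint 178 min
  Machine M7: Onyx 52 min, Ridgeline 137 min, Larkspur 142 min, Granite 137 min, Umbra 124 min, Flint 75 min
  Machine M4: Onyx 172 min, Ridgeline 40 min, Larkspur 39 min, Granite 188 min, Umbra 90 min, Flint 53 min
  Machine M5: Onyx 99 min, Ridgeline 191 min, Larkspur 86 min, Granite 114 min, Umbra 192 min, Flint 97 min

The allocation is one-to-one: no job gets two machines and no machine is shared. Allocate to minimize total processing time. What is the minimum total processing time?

Min total: 354 min

Optimal: Onyx→Machine M7 (52 min), Ridgeline→Machine M6 (70 min), Larkspur→Machine M4 (39 min), Granite→Machine M2 (74 min), Umbra→Machine M3 (22 min), Flint→Machine M5 (97 min) — total 52+70+39+74+22+97 = 354 min.
Next-best assignment: Onyx→Machine M7, Ridgeline→Machine M6, Larkspur→Machine M3, Granite→Machine M5, Umbra→Machine M2, Flint→Machine M4 = 356 min.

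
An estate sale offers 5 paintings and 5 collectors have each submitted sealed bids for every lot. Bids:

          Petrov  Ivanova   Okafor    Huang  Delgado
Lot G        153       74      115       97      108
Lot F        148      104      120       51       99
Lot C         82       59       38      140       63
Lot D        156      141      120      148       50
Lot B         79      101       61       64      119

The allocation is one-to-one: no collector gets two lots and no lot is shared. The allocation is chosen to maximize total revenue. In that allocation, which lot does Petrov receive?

Petrov receives Lot G.

This is a one-to-one assignment (maximum-weight bipartite matching).
Optimal: Petrov→Lot G ($153), Ivanova→Lot D ($141), Okafor→Lot F ($120), Huang→Lot C ($140), Delgado→Lot B ($119) — total 153+141+120+140+119 = $673.
Swapping Petrov↔Ivanova (Petrov→Lot D $156, Ivanova→Lot G $74) loses 64.
Petrov's own top lot is Lot D ($156), but forcing Petrov→Lot D and reassigning the rest optimally gives only $634 — worse by 39.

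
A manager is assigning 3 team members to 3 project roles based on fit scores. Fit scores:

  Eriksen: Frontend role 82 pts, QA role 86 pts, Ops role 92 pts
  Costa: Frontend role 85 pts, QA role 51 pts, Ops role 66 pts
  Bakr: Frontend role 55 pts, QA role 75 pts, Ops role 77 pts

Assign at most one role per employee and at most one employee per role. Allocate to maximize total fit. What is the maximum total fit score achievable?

Max total: 252 pts

Optimal: Eriksen→Ops role (92 pts), Costa→Frontend role (85 pts), Bakr→QA role (75 pts) — total 92+85+75 = 252 pts.
Swapping Costa↔Eriksen (Costa→Ops role 66 pts, Eriksen→Frontend role 82 pts) loses 29.
Checked against all permutations: 252 pts is optimal.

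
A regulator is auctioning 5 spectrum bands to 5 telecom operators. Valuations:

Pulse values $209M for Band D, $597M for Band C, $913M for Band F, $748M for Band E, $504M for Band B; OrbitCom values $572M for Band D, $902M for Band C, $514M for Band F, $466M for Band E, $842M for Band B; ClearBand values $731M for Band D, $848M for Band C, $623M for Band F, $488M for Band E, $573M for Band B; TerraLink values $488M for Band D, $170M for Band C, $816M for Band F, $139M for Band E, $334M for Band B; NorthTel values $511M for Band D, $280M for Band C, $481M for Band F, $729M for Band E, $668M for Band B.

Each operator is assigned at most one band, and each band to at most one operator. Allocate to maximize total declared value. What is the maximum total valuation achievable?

Max total: $3865M

Optimal: Pulse→Band E ($748M), OrbitCom→Band C ($902M), ClearBand→Band D ($731M), TerraLink→Band F ($816M), NorthTel→Band B ($668M) — total 748+902+731+816+668 = $3865M.
Max-entry greedy (repeatedly take the single best remaining cell) gives $3609M, worse by 256.
Swapping TerraLink↔OrbitCom (TerraLink→Band C $170M, OrbitCom→Band F $514M) loses 1034.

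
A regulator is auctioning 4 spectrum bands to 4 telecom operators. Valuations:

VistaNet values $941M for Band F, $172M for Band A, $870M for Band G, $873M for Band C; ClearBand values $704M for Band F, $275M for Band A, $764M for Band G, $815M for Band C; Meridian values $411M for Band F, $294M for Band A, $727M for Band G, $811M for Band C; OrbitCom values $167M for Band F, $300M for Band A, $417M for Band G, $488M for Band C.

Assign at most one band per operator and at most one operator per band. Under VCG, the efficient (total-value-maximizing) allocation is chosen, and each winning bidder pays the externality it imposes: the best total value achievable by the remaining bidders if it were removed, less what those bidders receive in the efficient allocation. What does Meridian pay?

Efficient allocation: VistaNet→Band F ($941M), ClearBand→Band G ($764M), Meridian→Band C ($811M), OrbitCom→Band A ($300M); total welfare W = $2816M.
Meridian receives Band C at value $811M, so the others get W − 811 = $2005M.
Without Meridian: best allocation of the remaining 3 bidders over all 4 bands is VistaNet→Band F ($941M), ClearBand→Band G ($764M), OrbitCom→Band C ($488M), total $2193M.
VCG payment = (others' best without Meridian) − (others' welfare with Meridian) = 2193 − 2005 = $188M.

Meridian pays $188M.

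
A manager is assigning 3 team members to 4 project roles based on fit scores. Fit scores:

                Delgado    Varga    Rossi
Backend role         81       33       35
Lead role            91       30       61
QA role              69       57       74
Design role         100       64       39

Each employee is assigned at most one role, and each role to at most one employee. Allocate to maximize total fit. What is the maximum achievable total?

Max total: 229 pts

Optimal: Delgado→Lead role (91 pts), Varga→Design role (64 pts), Rossi→QA role (74 pts) — total 91+64+74 = 229 pts.
Row-greedy (each employee in turn takes its best remaining role) gives 218 pts, worse by 11.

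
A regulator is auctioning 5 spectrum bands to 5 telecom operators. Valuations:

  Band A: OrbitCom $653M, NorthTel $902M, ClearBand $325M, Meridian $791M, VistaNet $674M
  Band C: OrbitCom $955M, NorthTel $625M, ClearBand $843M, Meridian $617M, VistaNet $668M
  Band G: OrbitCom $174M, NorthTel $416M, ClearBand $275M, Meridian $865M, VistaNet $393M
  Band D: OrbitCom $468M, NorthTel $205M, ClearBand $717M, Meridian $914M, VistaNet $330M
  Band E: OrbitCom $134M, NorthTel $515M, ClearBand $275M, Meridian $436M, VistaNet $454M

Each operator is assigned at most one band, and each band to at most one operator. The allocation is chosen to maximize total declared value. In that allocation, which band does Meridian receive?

Treat this as an assignment problem: match each operator to one band.
Optimal: OrbitCom→Band C ($955M), NorthTel→Band A ($902M), ClearBand→Band D ($717M), Meridian→Band G ($865M), VistaNet→Band E ($454M) — total 955+902+717+865+454 = $3893M.
Max-entry greedy (repeatedly take the single best remaining cell) gives $3500M, worse by 393.
Next-best assignment: OrbitCom→Band C, NorthTel→Band E, ClearBand→Band D, Meridian→Band G, VistaNet→Band A = $3726M.
Swapping OrbitCom↔VistaNet (OrbitCom→Band E $134M, VistaNet→Band C $668M) loses 607.
Meridian's own top band is Band D ($914M), but forcing Meridian→Band D and reassigning the rest optimally gives only $3500M — worse by 393.

Meridian receives Band G.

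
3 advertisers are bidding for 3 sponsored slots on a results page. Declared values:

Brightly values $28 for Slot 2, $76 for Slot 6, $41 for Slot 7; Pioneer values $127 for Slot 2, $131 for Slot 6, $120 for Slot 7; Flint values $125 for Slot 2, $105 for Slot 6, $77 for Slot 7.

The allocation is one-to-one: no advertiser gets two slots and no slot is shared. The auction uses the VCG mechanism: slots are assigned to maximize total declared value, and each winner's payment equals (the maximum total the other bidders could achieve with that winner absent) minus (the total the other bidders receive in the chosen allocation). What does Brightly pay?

Efficient allocation: Brightly→Slot 6 ($76), Pioneer→Slot 7 ($120), Flint→Slot 2 ($125); total welfare W = $321.
Brightly receives Slot 6 at value $76, so the others get W − 76 = $245.
Without Brightly: best allocation of the remaining 2 bidders over all 3 slots is Pioneer→Slot 6 ($131), Flint→Slot 2 ($125), total $256.
VCG payment = (others' best without Brightly) − (others' welfare with Brightly) = 256 − 245 = $11.

Brightly pays $11.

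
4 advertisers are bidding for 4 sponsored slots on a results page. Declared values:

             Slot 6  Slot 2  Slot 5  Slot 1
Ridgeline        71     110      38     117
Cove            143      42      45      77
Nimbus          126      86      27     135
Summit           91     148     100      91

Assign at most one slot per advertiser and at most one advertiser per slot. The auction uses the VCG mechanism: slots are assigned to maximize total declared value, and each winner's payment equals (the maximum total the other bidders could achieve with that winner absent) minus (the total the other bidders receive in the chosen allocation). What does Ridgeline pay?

Efficient allocation: Ridgeline→Slot 2 ($110), Cove→Slot 6 ($143), Nimbus→Slot 1 ($135), Summit→Slot 5 ($100); total welfare W = $488.
Ridgeline receives Slot 2 at value $110, so the others get W − 110 = $378.
Without Ridgeline: best allocation of the remaining 3 bidders over all 4 slots is Cove→Slot 6 ($143), Nimbus→Slot 1 ($135), Summit→Slot 2 ($148), total $426.
VCG payment = (others' best without Ridgeline) − (others' welfare with Ridgeline) = 426 − 378 = $48.

Ridgeline pays $48.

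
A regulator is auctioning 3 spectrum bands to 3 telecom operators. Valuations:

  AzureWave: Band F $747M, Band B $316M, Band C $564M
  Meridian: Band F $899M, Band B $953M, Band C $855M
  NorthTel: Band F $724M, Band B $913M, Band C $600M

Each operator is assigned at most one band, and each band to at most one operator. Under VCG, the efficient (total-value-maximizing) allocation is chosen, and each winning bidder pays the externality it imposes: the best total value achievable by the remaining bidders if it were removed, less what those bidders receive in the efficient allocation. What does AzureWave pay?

Efficient allocation: AzureWave→Band F ($747M), Meridian→Band C ($855M), NorthTel→Band B ($913M); total welfare W = $2515M.
AzureWave receives Band F at value $747M, so the others get W − 747 = $1768M.
Without AzureWave: best allocation of the remaining 2 bidders over all 3 bands is Meridian→Band F ($899M), NorthTel→Band B ($913M), total $1812M.
VCG payment = (others' best without AzureWave) − (others' welfare with AzureWave) = 1812 − 1768 = $44M.

AzureWave pays $44M.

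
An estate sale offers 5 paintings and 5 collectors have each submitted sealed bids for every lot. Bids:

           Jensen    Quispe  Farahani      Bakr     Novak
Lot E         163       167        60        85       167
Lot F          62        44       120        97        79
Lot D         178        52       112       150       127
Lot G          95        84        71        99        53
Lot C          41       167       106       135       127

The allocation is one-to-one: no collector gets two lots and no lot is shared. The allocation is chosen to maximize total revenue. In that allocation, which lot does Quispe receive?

Quispe receives Lot C.

Treat this as an assignment problem: match each collector to one lot.
Optimal: Jensen→Lot D ($178), Quispe→Lot C ($167), Farahani→Lot F ($120), Bakr→Lot G ($99), Novak→Lot E ($167) — total 178+167+120+99+167 = $731.
Column-greedy (each lot in turn goes to its best remaining collector) gives $691, worse by 40.
Next-best assignment: Jensen→Lot G, Quispe→Lot C, Farahani→Lot F, Bakr→Lot D, Novak→Lot E = $699.
Swapping Novak↔Bakr (Novak→Lot G $53, Bakr→Lot E $85) loses 128.
Quispe's own top lot is Lot E ($167), but forcing Quispe→Lot E and reassigning the rest optimally gives only $691 — worse by 40.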